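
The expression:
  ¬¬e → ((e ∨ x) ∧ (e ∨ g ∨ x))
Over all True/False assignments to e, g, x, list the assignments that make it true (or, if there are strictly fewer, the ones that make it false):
is always true.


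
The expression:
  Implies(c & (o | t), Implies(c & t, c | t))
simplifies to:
True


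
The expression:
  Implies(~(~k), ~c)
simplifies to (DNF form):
~c | ~k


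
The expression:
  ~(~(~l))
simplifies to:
~l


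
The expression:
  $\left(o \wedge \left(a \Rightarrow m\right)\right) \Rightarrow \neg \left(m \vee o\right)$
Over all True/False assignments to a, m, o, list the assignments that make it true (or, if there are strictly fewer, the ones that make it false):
is false only for:
  a=False, m=False, o=True;
  a=False, m=True, o=True;
  a=True, m=True, o=True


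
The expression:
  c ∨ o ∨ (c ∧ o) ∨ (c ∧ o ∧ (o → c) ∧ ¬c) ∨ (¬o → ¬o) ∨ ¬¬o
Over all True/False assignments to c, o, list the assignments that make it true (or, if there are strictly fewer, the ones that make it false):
is always true.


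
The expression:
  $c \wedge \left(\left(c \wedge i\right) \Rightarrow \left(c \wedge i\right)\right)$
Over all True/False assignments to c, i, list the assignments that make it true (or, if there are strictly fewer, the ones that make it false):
is true only for:
  c=True, i=False;
  c=True, i=True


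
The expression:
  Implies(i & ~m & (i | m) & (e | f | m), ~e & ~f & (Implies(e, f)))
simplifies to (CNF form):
(m | ~e | ~i) & (m | ~f | ~i)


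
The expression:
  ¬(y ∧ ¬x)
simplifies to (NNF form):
x ∨ ¬y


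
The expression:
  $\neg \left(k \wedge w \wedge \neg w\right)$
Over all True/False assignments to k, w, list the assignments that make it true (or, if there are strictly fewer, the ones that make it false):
is always true.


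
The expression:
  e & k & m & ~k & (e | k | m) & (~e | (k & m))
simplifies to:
False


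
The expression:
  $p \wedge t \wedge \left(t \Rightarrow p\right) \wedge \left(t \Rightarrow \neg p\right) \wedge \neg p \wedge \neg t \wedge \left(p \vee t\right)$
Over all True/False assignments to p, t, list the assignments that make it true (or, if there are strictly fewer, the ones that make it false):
is never true.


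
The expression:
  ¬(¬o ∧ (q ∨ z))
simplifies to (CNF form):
(o ∨ ¬q) ∧ (o ∨ ¬z)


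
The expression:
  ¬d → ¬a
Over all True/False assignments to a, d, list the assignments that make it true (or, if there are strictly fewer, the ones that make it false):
is false only for:
  a=True, d=False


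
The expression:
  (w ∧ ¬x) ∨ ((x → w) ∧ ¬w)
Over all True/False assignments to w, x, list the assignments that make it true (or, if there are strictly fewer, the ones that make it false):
is true only for:
  w=False, x=False;
  w=True, x=False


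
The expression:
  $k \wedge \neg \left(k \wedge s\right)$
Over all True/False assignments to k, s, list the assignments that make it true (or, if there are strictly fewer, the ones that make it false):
is true only for:
  k=True, s=False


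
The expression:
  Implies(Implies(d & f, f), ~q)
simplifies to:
~q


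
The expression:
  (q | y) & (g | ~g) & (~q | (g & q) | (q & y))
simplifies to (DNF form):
y | (g & q)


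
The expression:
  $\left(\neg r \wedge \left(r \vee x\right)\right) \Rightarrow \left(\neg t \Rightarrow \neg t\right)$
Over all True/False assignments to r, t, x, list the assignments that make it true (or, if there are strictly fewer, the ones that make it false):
is always true.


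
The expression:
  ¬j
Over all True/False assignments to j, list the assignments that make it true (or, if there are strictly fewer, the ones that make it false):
is true only for:
  j=False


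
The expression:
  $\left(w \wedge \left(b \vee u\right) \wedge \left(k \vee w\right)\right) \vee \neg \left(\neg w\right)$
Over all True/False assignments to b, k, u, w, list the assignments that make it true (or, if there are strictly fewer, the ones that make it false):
is true only for:
  b=False, k=False, u=False, w=True;
  b=False, k=False, u=True, w=True;
  b=False, k=True, u=False, w=True;
  b=False, k=True, u=True, w=True;
  b=True, k=False, u=False, w=True;
  b=True, k=False, u=True, w=True;
  b=True, k=True, u=False, w=True;
  b=True, k=True, u=True, w=True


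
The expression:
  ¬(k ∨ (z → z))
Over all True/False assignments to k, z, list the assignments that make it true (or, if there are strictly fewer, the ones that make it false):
is never true.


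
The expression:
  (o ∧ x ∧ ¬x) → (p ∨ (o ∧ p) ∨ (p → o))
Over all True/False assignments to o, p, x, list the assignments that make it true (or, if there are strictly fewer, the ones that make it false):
is always true.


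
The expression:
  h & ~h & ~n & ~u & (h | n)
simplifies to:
False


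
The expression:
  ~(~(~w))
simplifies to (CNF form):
~w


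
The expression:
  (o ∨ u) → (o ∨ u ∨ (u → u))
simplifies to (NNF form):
True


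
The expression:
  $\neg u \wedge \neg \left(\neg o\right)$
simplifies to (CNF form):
$o \wedge \neg u$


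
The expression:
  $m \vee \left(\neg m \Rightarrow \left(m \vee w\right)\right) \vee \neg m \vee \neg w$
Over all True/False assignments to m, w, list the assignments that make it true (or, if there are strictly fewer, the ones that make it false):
is always true.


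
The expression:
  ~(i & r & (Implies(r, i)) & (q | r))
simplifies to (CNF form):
~i | ~r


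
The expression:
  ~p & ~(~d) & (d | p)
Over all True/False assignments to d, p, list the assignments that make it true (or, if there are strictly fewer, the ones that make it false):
is true only for:
  d=True, p=False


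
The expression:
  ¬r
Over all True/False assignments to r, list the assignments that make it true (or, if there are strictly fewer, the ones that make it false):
is true only for:
  r=False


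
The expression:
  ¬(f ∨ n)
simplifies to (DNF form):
¬f ∧ ¬n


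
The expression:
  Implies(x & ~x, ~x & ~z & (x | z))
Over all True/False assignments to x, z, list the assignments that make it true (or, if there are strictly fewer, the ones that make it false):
is always true.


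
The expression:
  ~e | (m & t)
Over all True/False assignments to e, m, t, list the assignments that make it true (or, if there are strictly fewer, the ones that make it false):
is false only for:
  e=True, m=False, t=False;
  e=True, m=False, t=True;
  e=True, m=True, t=False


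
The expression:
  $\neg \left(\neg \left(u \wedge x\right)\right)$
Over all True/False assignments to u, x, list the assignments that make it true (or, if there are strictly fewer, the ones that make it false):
is true only for:
  u=True, x=True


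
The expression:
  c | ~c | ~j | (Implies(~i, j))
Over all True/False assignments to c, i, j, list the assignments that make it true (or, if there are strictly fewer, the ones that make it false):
is always true.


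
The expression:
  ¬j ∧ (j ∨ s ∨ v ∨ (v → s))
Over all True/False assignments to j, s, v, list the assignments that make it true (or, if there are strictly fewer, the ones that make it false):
is true only for:
  j=False, s=False, v=False;
  j=False, s=False, v=True;
  j=False, s=True, v=False;
  j=False, s=True, v=True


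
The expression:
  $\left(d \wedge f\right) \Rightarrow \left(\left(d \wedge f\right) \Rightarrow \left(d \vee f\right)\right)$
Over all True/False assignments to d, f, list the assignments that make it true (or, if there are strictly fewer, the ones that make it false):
is always true.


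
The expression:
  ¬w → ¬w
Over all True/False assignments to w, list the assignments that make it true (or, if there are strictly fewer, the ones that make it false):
is always true.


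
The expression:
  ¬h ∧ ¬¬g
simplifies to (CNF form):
g ∧ ¬h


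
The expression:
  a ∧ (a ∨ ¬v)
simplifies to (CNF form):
a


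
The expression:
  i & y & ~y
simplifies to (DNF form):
False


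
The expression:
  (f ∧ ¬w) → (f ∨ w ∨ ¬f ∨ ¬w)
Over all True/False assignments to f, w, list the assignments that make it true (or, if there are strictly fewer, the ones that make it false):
is always true.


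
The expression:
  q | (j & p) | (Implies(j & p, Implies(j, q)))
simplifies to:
True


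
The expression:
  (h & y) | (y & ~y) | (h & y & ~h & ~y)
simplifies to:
h & y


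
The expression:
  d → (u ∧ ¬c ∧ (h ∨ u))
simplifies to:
(u ∧ ¬c) ∨ ¬d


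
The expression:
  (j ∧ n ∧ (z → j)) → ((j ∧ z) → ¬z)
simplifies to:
¬j ∨ ¬n ∨ ¬z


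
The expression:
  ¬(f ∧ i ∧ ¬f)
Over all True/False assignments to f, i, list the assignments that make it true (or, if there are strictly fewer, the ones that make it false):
is always true.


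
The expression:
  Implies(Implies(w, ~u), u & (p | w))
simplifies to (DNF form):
(p & u) | (u & w)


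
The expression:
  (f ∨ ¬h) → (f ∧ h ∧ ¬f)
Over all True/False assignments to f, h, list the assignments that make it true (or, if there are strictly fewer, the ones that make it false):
is true only for:
  f=False, h=True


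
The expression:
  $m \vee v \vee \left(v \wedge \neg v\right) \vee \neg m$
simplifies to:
$\text{True}$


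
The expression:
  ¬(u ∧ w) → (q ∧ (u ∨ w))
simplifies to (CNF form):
(q ∨ u) ∧ (q ∨ w) ∧ (u ∨ w)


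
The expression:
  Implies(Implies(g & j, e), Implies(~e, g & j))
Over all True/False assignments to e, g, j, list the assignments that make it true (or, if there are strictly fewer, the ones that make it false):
is false only for:
  e=False, g=False, j=False;
  e=False, g=False, j=True;
  e=False, g=True, j=False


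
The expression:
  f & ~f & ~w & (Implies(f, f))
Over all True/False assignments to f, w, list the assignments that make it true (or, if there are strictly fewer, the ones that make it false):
is never true.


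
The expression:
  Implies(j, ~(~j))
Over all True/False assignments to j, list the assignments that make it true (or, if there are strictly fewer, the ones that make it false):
is always true.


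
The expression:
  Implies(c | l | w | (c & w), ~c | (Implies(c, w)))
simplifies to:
w | ~c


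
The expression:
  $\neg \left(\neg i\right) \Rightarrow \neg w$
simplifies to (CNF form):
$\neg i \vee \neg w$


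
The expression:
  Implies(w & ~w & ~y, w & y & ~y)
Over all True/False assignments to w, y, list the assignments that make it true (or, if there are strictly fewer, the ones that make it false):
is always true.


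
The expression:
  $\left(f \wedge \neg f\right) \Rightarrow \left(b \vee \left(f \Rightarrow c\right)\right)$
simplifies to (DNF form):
$\text{True}$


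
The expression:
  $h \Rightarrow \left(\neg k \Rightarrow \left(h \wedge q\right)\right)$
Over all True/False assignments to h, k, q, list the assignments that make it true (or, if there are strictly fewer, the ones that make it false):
is false only for:
  h=True, k=False, q=False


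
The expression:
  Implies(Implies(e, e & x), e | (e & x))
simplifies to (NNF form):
e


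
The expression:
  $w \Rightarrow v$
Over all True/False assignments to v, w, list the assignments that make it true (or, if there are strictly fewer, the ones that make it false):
is false only for:
  v=False, w=True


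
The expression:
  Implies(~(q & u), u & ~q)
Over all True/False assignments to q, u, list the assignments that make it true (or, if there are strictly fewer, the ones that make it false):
is true only for:
  q=False, u=True;
  q=True, u=True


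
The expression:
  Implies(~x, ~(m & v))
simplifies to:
x | ~m | ~v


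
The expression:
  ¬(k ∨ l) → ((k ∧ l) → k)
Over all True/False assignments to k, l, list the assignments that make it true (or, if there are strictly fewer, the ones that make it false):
is always true.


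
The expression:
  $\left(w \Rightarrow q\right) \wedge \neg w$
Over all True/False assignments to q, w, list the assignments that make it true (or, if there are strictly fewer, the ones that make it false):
is true only for:
  q=False, w=False;
  q=True, w=False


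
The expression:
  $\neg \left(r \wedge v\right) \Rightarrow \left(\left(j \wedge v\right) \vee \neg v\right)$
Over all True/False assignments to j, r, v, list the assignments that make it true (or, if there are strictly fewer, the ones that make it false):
is false only for:
  j=False, r=False, v=True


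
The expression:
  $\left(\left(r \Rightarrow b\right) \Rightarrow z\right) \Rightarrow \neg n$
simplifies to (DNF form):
$\left(b \wedge \neg z\right) \vee \left(\neg r \wedge \neg z\right) \vee \neg n$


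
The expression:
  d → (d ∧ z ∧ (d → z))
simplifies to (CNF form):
z ∨ ¬d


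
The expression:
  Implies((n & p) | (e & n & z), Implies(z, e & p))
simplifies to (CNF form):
(e | ~n | ~p | ~z) & (p | ~e | ~n | ~z)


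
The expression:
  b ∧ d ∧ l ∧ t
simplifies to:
b ∧ d ∧ l ∧ t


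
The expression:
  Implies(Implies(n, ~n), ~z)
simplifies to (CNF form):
n | ~z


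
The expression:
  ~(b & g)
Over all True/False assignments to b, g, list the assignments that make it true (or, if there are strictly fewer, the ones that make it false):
is false only for:
  b=True, g=True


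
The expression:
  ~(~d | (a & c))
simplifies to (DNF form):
(d & ~a) | (d & ~c)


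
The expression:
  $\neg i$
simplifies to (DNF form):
$\neg i$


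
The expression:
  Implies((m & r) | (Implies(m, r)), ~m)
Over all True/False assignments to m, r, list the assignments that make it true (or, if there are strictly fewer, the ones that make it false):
is false only for:
  m=True, r=True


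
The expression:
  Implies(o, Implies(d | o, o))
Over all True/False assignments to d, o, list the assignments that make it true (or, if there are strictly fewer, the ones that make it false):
is always true.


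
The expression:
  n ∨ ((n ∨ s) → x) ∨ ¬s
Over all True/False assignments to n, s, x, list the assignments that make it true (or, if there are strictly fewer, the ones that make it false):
is false only for:
  n=False, s=True, x=False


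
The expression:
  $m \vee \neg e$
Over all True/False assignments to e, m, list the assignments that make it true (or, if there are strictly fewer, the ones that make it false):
is false only for:
  e=True, m=False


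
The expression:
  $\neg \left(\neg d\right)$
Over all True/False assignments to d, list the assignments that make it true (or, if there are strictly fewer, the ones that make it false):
is true only for:
  d=True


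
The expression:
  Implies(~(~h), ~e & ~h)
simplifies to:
~h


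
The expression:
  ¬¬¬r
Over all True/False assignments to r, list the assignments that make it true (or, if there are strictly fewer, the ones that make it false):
is true only for:
  r=False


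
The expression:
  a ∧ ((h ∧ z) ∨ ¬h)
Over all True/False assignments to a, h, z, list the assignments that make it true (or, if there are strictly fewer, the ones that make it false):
is true only for:
  a=True, h=False, z=False;
  a=True, h=False, z=True;
  a=True, h=True, z=True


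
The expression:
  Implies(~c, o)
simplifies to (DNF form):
c | o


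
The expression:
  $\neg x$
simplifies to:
$\neg x$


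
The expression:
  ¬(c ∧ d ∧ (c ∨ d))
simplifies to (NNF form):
¬c ∨ ¬d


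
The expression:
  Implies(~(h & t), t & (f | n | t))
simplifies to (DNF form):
t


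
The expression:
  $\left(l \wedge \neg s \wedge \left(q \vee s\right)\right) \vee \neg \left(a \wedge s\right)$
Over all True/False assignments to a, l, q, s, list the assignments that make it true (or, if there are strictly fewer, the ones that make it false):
is false only for:
  a=True, l=False, q=False, s=True;
  a=True, l=False, q=True, s=True;
  a=True, l=True, q=False, s=True;
  a=True, l=True, q=True, s=True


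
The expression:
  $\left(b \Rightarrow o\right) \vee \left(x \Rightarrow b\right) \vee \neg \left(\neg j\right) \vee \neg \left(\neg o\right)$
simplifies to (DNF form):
$\text{True}$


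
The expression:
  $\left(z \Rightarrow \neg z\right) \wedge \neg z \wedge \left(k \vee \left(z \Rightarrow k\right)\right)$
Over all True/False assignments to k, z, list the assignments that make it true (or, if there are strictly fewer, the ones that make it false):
is true only for:
  k=False, z=False;
  k=True, z=False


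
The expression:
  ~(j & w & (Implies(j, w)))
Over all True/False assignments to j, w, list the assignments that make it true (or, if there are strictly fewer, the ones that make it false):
is false only for:
  j=True, w=True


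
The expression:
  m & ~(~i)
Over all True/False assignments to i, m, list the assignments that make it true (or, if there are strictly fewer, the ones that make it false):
is true only for:
  i=True, m=True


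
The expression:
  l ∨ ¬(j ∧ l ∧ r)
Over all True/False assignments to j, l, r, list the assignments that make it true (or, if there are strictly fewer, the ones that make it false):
is always true.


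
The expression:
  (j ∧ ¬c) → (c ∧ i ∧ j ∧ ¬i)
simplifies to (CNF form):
c ∨ ¬j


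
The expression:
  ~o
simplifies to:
~o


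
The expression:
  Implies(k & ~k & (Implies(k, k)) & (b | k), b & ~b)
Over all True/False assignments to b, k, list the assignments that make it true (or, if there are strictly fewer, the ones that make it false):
is always true.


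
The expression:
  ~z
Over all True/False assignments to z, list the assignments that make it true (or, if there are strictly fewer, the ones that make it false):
is true only for:
  z=False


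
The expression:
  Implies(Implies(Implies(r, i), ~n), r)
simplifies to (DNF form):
n | r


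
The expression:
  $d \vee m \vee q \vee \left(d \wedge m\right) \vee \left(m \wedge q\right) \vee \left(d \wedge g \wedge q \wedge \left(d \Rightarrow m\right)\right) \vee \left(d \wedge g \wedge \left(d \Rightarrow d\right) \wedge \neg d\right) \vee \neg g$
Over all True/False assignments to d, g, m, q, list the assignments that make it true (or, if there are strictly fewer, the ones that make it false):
is false only for:
  d=False, g=True, m=False, q=False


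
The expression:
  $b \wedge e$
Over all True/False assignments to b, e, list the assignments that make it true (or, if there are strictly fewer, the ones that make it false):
is true only for:
  b=True, e=True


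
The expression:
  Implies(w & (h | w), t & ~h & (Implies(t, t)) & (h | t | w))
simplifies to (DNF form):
~w | (t & ~h)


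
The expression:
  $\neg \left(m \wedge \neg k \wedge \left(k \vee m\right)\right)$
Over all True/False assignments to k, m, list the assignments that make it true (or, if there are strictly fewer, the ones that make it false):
is false only for:
  k=False, m=True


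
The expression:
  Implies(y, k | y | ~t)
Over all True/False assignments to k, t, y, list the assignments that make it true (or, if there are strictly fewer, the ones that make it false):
is always true.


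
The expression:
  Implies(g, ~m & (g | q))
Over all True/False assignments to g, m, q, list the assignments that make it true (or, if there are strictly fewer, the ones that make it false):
is false only for:
  g=True, m=True, q=False;
  g=True, m=True, q=True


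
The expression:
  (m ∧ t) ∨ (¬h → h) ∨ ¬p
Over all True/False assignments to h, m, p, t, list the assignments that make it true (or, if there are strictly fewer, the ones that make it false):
is false only for:
  h=False, m=False, p=True, t=False;
  h=False, m=False, p=True, t=True;
  h=False, m=True, p=True, t=False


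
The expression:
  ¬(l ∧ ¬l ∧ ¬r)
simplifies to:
True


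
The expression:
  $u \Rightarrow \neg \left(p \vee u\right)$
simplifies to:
$\neg u$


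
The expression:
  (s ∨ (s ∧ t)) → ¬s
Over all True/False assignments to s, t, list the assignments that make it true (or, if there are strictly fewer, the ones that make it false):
is true only for:
  s=False, t=False;
  s=False, t=True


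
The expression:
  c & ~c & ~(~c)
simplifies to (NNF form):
False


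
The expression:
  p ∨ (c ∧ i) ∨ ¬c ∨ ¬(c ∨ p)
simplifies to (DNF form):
i ∨ p ∨ ¬c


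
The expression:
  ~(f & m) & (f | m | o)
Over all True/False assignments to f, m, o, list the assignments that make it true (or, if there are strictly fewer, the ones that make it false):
is false only for:
  f=False, m=False, o=False;
  f=True, m=True, o=False;
  f=True, m=True, o=True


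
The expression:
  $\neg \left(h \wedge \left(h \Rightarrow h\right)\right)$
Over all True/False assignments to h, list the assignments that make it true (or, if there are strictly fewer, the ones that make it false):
is true only for:
  h=False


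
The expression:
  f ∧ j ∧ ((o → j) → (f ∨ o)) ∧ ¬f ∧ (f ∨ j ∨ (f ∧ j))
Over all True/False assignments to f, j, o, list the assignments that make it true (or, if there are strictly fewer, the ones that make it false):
is never true.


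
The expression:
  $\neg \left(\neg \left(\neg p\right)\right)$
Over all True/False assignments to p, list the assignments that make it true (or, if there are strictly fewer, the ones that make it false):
is true only for:
  p=False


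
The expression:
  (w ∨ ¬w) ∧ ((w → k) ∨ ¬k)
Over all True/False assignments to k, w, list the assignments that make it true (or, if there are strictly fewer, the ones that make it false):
is always true.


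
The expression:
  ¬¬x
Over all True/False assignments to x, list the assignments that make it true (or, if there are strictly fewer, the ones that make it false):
is true only for:
  x=True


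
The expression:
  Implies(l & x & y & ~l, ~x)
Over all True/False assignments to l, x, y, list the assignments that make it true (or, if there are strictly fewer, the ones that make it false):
is always true.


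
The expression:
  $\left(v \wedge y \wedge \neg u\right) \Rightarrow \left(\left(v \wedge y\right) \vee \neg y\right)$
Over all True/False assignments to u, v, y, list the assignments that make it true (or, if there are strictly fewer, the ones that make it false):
is always true.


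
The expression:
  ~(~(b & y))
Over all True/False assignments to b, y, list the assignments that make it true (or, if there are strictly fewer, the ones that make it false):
is true only for:
  b=True, y=True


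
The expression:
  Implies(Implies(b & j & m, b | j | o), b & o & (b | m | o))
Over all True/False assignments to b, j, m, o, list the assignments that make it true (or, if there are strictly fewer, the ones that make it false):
is true only for:
  b=True, j=False, m=False, o=True;
  b=True, j=False, m=True, o=True;
  b=True, j=True, m=False, o=True;
  b=True, j=True, m=True, o=True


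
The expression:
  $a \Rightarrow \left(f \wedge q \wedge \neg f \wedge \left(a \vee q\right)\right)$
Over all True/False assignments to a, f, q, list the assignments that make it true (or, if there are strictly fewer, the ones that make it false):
is true only for:
  a=False, f=False, q=False;
  a=False, f=False, q=True;
  a=False, f=True, q=False;
  a=False, f=True, q=True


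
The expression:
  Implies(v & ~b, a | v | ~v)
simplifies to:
True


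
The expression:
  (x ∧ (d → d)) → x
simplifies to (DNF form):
True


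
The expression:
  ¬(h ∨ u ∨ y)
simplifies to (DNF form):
¬h ∧ ¬u ∧ ¬y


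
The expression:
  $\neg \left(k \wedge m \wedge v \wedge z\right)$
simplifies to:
$\neg k \vee \neg m \vee \neg v \vee \neg z$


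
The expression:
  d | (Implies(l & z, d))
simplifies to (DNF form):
d | ~l | ~z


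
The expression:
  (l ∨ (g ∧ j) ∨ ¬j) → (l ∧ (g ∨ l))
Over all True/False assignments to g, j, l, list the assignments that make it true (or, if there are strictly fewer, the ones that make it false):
is false only for:
  g=False, j=False, l=False;
  g=True, j=False, l=False;
  g=True, j=True, l=False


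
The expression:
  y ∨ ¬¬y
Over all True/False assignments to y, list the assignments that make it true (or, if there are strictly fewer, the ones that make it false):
is true only for:
  y=True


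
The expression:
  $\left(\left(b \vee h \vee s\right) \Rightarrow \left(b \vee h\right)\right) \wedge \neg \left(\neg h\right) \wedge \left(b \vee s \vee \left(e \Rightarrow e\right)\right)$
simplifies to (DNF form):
$h$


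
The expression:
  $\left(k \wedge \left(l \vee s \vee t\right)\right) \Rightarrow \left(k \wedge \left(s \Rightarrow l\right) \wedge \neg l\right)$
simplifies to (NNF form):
$\left(\neg l \wedge \neg s\right) \vee \neg k$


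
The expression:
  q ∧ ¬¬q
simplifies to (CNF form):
q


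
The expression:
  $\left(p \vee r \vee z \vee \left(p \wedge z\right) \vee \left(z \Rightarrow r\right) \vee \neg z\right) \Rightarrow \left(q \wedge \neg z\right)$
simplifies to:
$q \wedge \neg z$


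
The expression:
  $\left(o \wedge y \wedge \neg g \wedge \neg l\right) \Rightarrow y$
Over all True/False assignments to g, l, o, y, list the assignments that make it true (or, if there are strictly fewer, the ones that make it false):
is always true.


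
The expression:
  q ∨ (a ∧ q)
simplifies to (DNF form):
q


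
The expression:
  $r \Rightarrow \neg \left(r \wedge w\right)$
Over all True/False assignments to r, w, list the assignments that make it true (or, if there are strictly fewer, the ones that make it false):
is false only for:
  r=True, w=True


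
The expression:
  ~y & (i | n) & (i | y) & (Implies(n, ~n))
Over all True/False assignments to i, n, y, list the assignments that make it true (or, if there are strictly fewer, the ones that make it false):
is true only for:
  i=True, n=False, y=False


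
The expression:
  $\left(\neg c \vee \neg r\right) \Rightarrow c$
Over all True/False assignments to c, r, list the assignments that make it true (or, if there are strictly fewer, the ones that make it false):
is true only for:
  c=True, r=False;
  c=True, r=True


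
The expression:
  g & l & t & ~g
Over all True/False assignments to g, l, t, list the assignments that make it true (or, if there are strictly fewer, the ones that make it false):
is never true.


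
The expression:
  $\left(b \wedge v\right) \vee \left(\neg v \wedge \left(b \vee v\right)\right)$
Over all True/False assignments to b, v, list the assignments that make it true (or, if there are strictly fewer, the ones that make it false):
is true only for:
  b=True, v=False;
  b=True, v=True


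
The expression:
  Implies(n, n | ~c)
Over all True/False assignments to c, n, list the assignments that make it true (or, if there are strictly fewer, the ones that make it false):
is always true.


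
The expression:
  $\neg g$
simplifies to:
$\neg g$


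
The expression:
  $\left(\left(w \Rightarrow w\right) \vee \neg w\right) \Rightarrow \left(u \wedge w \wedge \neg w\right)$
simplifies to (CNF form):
$\text{False}$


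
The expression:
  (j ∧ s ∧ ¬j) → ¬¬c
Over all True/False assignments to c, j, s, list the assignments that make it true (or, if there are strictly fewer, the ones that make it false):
is always true.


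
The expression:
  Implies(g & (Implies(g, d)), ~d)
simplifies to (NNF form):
~d | ~g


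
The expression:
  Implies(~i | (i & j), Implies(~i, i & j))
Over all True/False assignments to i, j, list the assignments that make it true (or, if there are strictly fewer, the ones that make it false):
is true only for:
  i=True, j=False;
  i=True, j=True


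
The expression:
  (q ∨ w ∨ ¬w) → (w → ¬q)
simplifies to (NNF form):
¬q ∨ ¬w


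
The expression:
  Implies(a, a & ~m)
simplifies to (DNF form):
~a | ~m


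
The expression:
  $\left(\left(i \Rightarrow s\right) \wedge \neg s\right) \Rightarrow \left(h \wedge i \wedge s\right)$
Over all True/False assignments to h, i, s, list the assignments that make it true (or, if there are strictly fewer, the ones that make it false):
is false only for:
  h=False, i=False, s=False;
  h=True, i=False, s=False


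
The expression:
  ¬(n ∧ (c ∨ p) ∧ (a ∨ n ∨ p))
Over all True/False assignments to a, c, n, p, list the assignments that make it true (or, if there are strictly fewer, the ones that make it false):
is false only for:
  a=False, c=False, n=True, p=True;
  a=False, c=True, n=True, p=False;
  a=False, c=True, n=True, p=True;
  a=True, c=False, n=True, p=True;
  a=True, c=True, n=True, p=False;
  a=True, c=True, n=True, p=True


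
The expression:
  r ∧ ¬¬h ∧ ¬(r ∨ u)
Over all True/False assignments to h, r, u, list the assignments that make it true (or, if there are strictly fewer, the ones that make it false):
is never true.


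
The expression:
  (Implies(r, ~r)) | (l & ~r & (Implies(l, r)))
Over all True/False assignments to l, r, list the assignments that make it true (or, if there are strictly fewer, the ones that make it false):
is true only for:
  l=False, r=False;
  l=True, r=False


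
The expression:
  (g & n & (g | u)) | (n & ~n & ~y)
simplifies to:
g & n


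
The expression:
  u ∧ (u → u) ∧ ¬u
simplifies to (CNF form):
False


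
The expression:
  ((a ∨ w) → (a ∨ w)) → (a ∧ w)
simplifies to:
a ∧ w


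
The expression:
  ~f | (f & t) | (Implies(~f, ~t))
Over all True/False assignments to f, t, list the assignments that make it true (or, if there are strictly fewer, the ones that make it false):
is always true.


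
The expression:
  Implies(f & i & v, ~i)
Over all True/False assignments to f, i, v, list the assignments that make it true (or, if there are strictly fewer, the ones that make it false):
is false only for:
  f=True, i=True, v=True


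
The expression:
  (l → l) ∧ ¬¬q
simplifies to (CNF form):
q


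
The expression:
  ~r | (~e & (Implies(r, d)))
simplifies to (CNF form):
(d | ~r) & (~e | ~r)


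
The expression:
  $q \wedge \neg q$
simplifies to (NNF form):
$\text{False}$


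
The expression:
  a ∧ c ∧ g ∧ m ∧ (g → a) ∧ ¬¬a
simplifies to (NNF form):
a ∧ c ∧ g ∧ m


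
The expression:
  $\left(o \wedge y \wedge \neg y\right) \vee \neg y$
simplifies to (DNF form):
$\neg y$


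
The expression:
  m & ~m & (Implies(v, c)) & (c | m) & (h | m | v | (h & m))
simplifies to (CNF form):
False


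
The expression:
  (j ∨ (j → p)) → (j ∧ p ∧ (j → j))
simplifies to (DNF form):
j ∧ p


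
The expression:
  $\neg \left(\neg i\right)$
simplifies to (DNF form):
$i$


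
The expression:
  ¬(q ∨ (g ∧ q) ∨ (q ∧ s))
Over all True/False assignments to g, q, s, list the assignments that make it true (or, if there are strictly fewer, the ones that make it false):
is true only for:
  g=False, q=False, s=False;
  g=False, q=False, s=True;
  g=True, q=False, s=False;
  g=True, q=False, s=True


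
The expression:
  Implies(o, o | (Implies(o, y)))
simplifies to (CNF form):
True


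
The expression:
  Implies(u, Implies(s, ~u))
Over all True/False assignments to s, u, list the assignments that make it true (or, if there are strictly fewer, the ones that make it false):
is false only for:
  s=True, u=True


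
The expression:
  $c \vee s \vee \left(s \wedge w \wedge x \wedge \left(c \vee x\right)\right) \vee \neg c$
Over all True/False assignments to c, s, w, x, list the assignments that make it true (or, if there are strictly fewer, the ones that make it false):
is always true.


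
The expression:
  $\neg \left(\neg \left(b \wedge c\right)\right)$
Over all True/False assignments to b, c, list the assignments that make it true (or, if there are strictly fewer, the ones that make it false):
is true only for:
  b=True, c=True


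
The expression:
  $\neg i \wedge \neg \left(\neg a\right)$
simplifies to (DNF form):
$a \wedge \neg i$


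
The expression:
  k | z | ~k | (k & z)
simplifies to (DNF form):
True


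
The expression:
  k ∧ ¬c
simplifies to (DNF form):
k ∧ ¬c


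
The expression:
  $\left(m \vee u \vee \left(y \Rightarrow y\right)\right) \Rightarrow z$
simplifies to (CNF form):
$z$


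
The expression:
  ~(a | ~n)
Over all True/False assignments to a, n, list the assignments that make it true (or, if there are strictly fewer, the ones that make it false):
is true only for:
  a=False, n=True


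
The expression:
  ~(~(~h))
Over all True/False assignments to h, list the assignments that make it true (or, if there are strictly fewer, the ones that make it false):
is true only for:
  h=False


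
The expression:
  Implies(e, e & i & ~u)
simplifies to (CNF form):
(i | ~e) & (~e | ~u)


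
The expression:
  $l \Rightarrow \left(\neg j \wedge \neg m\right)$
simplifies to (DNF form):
$\left(\neg j \wedge \neg m\right) \vee \neg l$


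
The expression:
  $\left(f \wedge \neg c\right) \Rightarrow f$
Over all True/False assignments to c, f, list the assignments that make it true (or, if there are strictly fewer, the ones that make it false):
is always true.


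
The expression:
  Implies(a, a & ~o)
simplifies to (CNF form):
~a | ~o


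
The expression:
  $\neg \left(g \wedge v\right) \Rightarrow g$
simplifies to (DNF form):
$g$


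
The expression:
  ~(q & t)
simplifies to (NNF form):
~q | ~t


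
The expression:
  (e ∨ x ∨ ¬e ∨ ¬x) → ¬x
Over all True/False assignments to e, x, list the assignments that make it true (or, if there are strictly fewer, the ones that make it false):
is true only for:
  e=False, x=False;
  e=True, x=False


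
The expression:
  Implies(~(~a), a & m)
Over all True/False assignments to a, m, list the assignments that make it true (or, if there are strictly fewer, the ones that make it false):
is false only for:
  a=True, m=False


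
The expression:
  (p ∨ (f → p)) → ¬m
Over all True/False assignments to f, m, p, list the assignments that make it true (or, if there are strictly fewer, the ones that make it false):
is false only for:
  f=False, m=True, p=False;
  f=False, m=True, p=True;
  f=True, m=True, p=True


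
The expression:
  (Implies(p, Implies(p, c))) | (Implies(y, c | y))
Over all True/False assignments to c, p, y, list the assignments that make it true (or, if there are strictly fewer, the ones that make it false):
is always true.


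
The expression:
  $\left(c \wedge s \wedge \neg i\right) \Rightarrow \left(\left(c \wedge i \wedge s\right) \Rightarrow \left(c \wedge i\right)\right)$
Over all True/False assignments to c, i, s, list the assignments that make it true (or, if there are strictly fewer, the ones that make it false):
is always true.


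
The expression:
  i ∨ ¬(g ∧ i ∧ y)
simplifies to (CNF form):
True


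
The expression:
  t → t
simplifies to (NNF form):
True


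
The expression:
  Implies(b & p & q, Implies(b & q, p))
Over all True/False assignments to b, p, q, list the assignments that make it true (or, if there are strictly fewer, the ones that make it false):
is always true.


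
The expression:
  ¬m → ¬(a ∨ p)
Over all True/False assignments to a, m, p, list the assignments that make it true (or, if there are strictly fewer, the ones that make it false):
is false only for:
  a=False, m=False, p=True;
  a=True, m=False, p=False;
  a=True, m=False, p=True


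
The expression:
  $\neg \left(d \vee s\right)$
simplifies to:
$\neg d \wedge \neg s$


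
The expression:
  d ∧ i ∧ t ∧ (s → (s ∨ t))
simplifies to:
d ∧ i ∧ t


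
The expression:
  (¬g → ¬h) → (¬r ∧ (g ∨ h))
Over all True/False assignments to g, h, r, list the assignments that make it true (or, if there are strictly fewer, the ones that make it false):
is true only for:
  g=False, h=True, r=False;
  g=False, h=True, r=True;
  g=True, h=False, r=False;
  g=True, h=True, r=False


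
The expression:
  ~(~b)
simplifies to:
b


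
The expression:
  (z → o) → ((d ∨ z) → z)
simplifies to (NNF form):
z ∨ ¬d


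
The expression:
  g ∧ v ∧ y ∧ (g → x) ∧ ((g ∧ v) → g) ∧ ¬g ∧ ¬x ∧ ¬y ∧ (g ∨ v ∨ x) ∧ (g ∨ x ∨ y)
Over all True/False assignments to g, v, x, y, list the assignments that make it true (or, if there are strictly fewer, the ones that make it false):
is never true.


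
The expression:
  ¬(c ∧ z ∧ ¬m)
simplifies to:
m ∨ ¬c ∨ ¬z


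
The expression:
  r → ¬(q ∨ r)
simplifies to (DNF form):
¬r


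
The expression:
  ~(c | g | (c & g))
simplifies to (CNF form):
~c & ~g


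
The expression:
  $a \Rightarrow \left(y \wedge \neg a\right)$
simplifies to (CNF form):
$\neg a$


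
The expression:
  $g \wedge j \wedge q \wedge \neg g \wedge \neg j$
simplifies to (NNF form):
$\text{False}$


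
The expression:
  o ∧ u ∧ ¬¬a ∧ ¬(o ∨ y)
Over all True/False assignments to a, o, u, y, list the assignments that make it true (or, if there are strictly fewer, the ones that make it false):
is never true.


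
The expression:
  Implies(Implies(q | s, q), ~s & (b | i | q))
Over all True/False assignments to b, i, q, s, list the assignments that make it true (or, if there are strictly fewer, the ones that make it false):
is false only for:
  b=False, i=False, q=False, s=False;
  b=False, i=False, q=True, s=True;
  b=False, i=True, q=True, s=True;
  b=True, i=False, q=True, s=True;
  b=True, i=True, q=True, s=True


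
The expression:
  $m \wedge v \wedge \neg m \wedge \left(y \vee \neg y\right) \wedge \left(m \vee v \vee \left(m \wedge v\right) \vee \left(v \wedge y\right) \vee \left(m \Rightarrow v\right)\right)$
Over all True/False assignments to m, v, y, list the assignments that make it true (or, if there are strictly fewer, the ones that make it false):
is never true.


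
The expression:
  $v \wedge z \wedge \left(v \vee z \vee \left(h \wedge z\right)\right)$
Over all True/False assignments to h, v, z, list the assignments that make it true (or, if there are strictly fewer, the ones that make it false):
is true only for:
  h=False, v=True, z=True;
  h=True, v=True, z=True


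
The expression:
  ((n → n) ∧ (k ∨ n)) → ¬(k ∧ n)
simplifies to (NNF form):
¬k ∨ ¬n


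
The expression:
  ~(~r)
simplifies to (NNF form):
r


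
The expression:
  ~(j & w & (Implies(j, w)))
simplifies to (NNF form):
~j | ~w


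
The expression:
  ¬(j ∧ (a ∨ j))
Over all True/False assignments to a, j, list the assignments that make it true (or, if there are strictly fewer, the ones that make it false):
is true only for:
  a=False, j=False;
  a=True, j=False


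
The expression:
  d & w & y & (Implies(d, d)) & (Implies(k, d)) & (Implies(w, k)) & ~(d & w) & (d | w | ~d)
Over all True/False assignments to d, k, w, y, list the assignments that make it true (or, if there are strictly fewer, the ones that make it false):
is never true.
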